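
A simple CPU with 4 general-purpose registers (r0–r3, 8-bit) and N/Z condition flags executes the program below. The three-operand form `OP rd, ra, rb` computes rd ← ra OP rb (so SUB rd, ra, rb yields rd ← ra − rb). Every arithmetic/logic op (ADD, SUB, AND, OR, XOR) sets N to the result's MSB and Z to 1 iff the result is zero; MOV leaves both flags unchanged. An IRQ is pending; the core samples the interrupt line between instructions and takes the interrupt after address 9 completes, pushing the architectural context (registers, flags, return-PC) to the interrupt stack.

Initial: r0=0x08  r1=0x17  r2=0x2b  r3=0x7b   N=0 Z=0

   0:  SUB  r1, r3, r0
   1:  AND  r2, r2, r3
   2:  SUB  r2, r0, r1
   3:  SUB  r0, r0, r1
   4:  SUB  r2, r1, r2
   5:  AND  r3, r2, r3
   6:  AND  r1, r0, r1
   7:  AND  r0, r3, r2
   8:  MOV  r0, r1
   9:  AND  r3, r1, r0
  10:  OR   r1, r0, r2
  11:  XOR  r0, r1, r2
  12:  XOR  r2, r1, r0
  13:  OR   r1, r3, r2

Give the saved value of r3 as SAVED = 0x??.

SAVED = 0x11

after  0: r0=0x08 r1=0x73 r2=0x2b r3=0x7b  N=0 Z=0
after  1: r0=0x08 r1=0x73 r2=0x2b r3=0x7b  N=0 Z=0
after  2: r0=0x08 r1=0x73 r2=0x95 r3=0x7b  N=1 Z=0
after  3: r0=0x95 r1=0x73 r2=0x95 r3=0x7b  N=1 Z=0
after  4: r0=0x95 r1=0x73 r2=0xde r3=0x7b  N=1 Z=0
after  5: r0=0x95 r1=0x73 r2=0xde r3=0x5a  N=0 Z=0
after  6: r0=0x95 r1=0x11 r2=0xde r3=0x5a  N=0 Z=0
after  7: r0=0x5a r1=0x11 r2=0xde r3=0x5a  N=0 Z=0
after  8: r0=0x11 r1=0x11 r2=0xde r3=0x5a  N=0 Z=0
after  9: r0=0x11 r1=0x11 r2=0xde r3=0x11  N=0 Z=0
-- IRQ taken; context saved, return-PC = 10 --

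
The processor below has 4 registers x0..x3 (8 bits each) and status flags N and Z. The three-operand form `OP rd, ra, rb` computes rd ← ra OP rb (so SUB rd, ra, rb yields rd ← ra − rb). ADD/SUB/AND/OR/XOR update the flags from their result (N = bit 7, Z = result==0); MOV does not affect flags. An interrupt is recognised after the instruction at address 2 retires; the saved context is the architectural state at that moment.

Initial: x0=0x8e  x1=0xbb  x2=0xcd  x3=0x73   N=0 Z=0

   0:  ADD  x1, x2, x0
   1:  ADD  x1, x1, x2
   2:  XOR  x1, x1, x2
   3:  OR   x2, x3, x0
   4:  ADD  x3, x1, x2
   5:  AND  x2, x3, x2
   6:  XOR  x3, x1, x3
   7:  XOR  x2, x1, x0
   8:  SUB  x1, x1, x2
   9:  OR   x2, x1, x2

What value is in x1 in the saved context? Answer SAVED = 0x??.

SAVED = 0xe5

after  0: x0=0x8e x1=0x5b x2=0xcd x3=0x73  N=0 Z=0
after  1: x0=0x8e x1=0x28 x2=0xcd x3=0x73  N=0 Z=0
after  2: x0=0x8e x1=0xe5 x2=0xcd x3=0x73  N=1 Z=0
-- IRQ taken; context saved, return-PC = 3 --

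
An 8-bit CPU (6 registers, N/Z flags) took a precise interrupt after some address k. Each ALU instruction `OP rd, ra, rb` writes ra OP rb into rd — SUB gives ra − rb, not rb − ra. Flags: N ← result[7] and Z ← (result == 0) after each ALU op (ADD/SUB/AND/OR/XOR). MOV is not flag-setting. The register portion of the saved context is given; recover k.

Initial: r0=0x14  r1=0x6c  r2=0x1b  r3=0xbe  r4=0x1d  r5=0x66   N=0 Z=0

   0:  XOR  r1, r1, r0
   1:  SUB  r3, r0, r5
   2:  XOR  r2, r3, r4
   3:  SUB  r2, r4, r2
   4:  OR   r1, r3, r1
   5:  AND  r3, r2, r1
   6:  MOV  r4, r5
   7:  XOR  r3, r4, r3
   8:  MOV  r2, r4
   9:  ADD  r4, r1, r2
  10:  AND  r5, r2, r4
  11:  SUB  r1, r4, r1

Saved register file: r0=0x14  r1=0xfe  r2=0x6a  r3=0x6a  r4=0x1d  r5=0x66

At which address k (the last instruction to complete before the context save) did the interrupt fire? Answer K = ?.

K = 5

after  0: r0=0x14 r1=0x78 r2=0x1b r3=0xbe r4=0x1d r5=0x66  N=0 Z=0
after  1: r0=0x14 r1=0x78 r2=0x1b r3=0xae r4=0x1d r5=0x66  N=1 Z=0
after  2: r0=0x14 r1=0x78 r2=0xb3 r3=0xae r4=0x1d r5=0x66  N=1 Z=0
after  3: r0=0x14 r1=0x78 r2=0x6a r3=0xae r4=0x1d r5=0x66  N=0 Z=0
after  4: r0=0x14 r1=0xfe r2=0x6a r3=0xae r4=0x1d r5=0x66  N=1 Z=0
after  5: r0=0x14 r1=0xfe r2=0x6a r3=0x6a r4=0x1d r5=0x66  N=0 Z=0
-- IRQ taken; context saved, return-PC = 6 --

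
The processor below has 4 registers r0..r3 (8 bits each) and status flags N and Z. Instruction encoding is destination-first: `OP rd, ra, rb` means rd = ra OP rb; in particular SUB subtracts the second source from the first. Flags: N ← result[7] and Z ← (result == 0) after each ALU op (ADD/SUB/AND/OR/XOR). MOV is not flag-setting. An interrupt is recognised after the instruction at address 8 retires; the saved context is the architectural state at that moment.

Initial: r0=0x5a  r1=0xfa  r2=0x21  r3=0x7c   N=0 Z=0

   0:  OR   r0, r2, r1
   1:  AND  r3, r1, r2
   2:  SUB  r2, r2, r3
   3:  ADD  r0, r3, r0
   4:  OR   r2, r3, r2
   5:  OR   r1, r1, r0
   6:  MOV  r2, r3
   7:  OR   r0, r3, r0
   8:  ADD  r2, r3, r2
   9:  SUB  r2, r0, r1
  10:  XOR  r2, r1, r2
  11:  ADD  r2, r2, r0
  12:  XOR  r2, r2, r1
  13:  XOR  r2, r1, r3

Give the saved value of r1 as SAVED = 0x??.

SAVED = 0xfb

after  0: r0=0xfb r1=0xfa r2=0x21 r3=0x7c  N=1 Z=0
after  1: r0=0xfb r1=0xfa r2=0x21 r3=0x20  N=0 Z=0
after  2: r0=0xfb r1=0xfa r2=0x01 r3=0x20  N=0 Z=0
after  3: r0=0x1b r1=0xfa r2=0x01 r3=0x20  N=0 Z=0
after  4: r0=0x1b r1=0xfa r2=0x21 r3=0x20  N=0 Z=0
after  5: r0=0x1b r1=0xfb r2=0x21 r3=0x20  N=1 Z=0
after  6: r0=0x1b r1=0xfb r2=0x20 r3=0x20  N=1 Z=0
after  7: r0=0x3b r1=0xfb r2=0x20 r3=0x20  N=0 Z=0
after  8: r0=0x3b r1=0xfb r2=0x40 r3=0x20  N=0 Z=0
-- IRQ taken; context saved, return-PC = 9 --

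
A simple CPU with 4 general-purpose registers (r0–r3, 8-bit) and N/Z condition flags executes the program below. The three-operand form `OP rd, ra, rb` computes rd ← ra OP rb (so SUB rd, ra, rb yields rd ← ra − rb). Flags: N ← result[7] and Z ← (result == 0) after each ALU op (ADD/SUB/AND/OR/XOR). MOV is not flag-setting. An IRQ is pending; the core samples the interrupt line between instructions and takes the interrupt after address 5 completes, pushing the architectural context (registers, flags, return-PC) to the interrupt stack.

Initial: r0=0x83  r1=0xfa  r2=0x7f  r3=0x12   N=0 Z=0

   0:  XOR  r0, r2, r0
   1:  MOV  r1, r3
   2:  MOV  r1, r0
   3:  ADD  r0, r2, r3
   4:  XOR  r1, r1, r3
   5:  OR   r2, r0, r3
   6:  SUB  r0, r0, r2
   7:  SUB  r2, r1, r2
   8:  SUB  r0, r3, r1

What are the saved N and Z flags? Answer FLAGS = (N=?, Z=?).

after  0: r0=0xfc r1=0xfa r2=0x7f r3=0x12  N=1 Z=0
after  1: r0=0xfc r1=0x12 r2=0x7f r3=0x12  N=1 Z=0
after  2: r0=0xfc r1=0xfc r2=0x7f r3=0x12  N=1 Z=0
after  3: r0=0x91 r1=0xfc r2=0x7f r3=0x12  N=1 Z=0
after  4: r0=0x91 r1=0xee r2=0x7f r3=0x12  N=1 Z=0
after  5: r0=0x91 r1=0xee r2=0x93 r3=0x12  N=1 Z=0
-- IRQ taken; context saved, return-PC = 6 --

FLAGS = (N=1, Z=0)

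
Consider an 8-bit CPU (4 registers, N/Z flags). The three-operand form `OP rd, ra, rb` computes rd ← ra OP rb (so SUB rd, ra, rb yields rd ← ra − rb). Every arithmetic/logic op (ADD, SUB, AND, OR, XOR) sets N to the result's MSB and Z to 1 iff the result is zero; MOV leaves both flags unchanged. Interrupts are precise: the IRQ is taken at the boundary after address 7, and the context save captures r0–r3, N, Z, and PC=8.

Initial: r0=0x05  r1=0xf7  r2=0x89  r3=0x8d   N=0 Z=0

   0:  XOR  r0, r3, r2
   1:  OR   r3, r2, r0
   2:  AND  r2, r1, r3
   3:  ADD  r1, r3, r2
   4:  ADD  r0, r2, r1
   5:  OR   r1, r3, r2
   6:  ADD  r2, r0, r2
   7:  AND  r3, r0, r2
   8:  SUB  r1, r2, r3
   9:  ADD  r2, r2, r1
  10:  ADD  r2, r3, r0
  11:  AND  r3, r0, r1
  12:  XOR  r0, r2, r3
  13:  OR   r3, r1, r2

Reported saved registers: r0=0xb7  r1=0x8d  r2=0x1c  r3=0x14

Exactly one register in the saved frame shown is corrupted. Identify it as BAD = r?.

after  0: r0=0x04 r1=0xf7 r2=0x89 r3=0x8d  N=0 Z=0
after  1: r0=0x04 r1=0xf7 r2=0x89 r3=0x8d  N=1 Z=0
after  2: r0=0x04 r1=0xf7 r2=0x85 r3=0x8d  N=1 Z=0
after  3: r0=0x04 r1=0x12 r2=0x85 r3=0x8d  N=0 Z=0
after  4: r0=0x97 r1=0x12 r2=0x85 r3=0x8d  N=1 Z=0
after  5: r0=0x97 r1=0x8d r2=0x85 r3=0x8d  N=1 Z=0
after  6: r0=0x97 r1=0x8d r2=0x1c r3=0x8d  N=0 Z=0
after  7: r0=0x97 r1=0x8d r2=0x1c r3=0x14  N=0 Z=0
-- IRQ taken; context saved, return-PC = 8 --
mismatch: r0: reported 0xb7 vs actual 0x97

BAD = r0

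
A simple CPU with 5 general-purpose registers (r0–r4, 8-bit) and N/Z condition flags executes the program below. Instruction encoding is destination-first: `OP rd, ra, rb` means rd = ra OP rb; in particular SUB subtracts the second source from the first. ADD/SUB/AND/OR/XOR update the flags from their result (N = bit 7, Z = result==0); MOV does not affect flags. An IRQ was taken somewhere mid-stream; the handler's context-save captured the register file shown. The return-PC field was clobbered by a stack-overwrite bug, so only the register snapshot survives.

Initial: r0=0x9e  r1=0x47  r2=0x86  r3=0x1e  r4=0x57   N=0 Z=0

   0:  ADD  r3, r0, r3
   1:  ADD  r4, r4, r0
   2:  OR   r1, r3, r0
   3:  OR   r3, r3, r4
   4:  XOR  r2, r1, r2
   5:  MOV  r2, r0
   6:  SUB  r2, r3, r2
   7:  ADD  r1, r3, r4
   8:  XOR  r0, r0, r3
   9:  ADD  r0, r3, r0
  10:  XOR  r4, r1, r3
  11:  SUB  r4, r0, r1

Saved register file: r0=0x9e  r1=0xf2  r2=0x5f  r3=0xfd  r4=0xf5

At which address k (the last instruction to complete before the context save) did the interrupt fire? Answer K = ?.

after  0: r0=0x9e r1=0x47 r2=0x86 r3=0xbc r4=0x57  N=1 Z=0
after  1: r0=0x9e r1=0x47 r2=0x86 r3=0xbc r4=0xf5  N=1 Z=0
after  2: r0=0x9e r1=0xbe r2=0x86 r3=0xbc r4=0xf5  N=1 Z=0
after  3: r0=0x9e r1=0xbe r2=0x86 r3=0xfd r4=0xf5  N=1 Z=0
after  4: r0=0x9e r1=0xbe r2=0x38 r3=0xfd r4=0xf5  N=0 Z=0
after  5: r0=0x9e r1=0xbe r2=0x9e r3=0xfd r4=0xf5  N=0 Z=0
after  6: r0=0x9e r1=0xbe r2=0x5f r3=0xfd r4=0xf5  N=0 Z=0
after  7: r0=0x9e r1=0xf2 r2=0x5f r3=0xfd r4=0xf5  N=1 Z=0
-- IRQ taken; context saved, return-PC = 8 --

K = 7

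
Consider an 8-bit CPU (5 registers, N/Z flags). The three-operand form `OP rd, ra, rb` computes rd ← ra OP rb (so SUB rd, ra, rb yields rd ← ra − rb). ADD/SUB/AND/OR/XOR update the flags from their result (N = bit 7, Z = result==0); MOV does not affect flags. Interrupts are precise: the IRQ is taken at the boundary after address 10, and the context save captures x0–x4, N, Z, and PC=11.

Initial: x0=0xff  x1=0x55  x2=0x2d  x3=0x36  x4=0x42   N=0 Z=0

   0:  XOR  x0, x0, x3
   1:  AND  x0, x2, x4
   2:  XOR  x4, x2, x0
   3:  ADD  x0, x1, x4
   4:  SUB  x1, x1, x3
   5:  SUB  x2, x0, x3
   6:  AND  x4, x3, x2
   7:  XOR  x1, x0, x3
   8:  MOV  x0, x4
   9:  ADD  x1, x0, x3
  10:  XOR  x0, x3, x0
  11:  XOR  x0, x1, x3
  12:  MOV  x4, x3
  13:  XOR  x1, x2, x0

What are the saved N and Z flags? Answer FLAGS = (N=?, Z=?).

FLAGS = (N=0, Z=0)

after  0: x0=0xc9 x1=0x55 x2=0x2d x3=0x36 x4=0x42  N=1 Z=0
after  1: x0=0x00 x1=0x55 x2=0x2d x3=0x36 x4=0x42  N=0 Z=1
after  2: x0=0x00 x1=0x55 x2=0x2d x3=0x36 x4=0x2d  N=0 Z=0
after  3: x0=0x82 x1=0x55 x2=0x2d x3=0x36 x4=0x2d  N=1 Z=0
after  4: x0=0x82 x1=0x1f x2=0x2d x3=0x36 x4=0x2d  N=0 Z=0
after  5: x0=0x82 x1=0x1f x2=0x4c x3=0x36 x4=0x2d  N=0 Z=0
after  6: x0=0x82 x1=0x1f x2=0x4c x3=0x36 x4=0x04  N=0 Z=0
after  7: x0=0x82 x1=0xb4 x2=0x4c x3=0x36 x4=0x04  N=1 Z=0
after  8: x0=0x04 x1=0xb4 x2=0x4c x3=0x36 x4=0x04  N=1 Z=0
after  9: x0=0x04 x1=0x3a x2=0x4c x3=0x36 x4=0x04  N=0 Z=0
after 10: x0=0x32 x1=0x3a x2=0x4c x3=0x36 x4=0x04  N=0 Z=0
-- IRQ taken; context saved, return-PC = 11 --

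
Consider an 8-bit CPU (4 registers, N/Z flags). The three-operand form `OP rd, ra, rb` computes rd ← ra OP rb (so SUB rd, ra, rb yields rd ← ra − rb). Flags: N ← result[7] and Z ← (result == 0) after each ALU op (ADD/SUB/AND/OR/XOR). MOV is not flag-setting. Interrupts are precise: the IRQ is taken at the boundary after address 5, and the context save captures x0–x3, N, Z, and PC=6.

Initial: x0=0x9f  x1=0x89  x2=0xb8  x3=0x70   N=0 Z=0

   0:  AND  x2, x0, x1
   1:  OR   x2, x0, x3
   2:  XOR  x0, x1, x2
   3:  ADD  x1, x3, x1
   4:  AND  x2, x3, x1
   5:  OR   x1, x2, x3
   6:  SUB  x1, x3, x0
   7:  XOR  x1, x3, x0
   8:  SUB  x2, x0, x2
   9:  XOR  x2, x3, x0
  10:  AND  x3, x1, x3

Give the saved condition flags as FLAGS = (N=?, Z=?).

after  0: x0=0x9f x1=0x89 x2=0x89 x3=0x70  N=1 Z=0
after  1: x0=0x9f x1=0x89 x2=0xff x3=0x70  N=1 Z=0
after  2: x0=0x76 x1=0x89 x2=0xff x3=0x70  N=0 Z=0
after  3: x0=0x76 x1=0xf9 x2=0xff x3=0x70  N=1 Z=0
after  4: x0=0x76 x1=0xf9 x2=0x70 x3=0x70  N=0 Z=0
after  5: x0=0x76 x1=0x70 x2=0x70 x3=0x70  N=0 Z=0
-- IRQ taken; context saved, return-PC = 6 --

FLAGS = (N=0, Z=0)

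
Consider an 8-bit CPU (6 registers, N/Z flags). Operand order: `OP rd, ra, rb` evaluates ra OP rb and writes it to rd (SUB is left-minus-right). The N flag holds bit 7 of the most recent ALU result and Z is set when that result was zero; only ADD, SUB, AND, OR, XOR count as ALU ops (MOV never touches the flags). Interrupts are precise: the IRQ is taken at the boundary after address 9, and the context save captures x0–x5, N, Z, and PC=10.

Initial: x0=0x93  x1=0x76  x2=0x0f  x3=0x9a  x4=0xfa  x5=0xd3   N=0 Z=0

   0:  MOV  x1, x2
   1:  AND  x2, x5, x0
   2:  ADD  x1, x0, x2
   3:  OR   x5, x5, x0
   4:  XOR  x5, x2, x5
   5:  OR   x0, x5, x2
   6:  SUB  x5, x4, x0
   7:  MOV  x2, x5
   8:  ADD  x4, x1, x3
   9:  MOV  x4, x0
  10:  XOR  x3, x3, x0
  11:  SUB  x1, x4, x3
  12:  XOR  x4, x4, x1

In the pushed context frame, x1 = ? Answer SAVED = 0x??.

after  0: x0=0x93 x1=0x0f x2=0x0f x3=0x9a x4=0xfa x5=0xd3  N=0 Z=0
after  1: x0=0x93 x1=0x0f x2=0x93 x3=0x9a x4=0xfa x5=0xd3  N=1 Z=0
after  2: x0=0x93 x1=0x26 x2=0x93 x3=0x9a x4=0xfa x5=0xd3  N=0 Z=0
after  3: x0=0x93 x1=0x26 x2=0x93 x3=0x9a x4=0xfa x5=0xd3  N=1 Z=0
after  4: x0=0x93 x1=0x26 x2=0x93 x3=0x9a x4=0xfa x5=0x40  N=0 Z=0
after  5: x0=0xd3 x1=0x26 x2=0x93 x3=0x9a x4=0xfa x5=0x40  N=1 Z=0
after  6: x0=0xd3 x1=0x26 x2=0x93 x3=0x9a x4=0xfa x5=0x27  N=0 Z=0
after  7: x0=0xd3 x1=0x26 x2=0x27 x3=0x9a x4=0xfa x5=0x27  N=0 Z=0
after  8: x0=0xd3 x1=0x26 x2=0x27 x3=0x9a x4=0xc0 x5=0x27  N=1 Z=0
after  9: x0=0xd3 x1=0x26 x2=0x27 x3=0x9a x4=0xd3 x5=0x27  N=1 Z=0
-- IRQ taken; context saved, return-PC = 10 --

SAVED = 0x26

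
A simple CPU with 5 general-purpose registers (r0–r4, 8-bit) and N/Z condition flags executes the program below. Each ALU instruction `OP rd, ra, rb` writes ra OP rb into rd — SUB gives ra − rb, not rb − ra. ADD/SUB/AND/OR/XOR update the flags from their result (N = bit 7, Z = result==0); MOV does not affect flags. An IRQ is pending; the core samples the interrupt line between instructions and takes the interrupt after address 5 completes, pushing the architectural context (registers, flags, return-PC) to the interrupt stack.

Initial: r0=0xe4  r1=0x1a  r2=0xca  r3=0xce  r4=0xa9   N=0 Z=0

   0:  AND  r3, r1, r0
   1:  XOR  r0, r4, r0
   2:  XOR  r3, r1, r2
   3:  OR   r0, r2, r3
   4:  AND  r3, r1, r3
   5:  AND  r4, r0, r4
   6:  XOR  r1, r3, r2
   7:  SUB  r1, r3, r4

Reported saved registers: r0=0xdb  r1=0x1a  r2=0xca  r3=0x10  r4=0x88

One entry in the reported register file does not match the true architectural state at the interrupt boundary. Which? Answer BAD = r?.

BAD = r0

after  0: r0=0xe4 r1=0x1a r2=0xca r3=0x00 r4=0xa9  N=0 Z=1
after  1: r0=0x4d r1=0x1a r2=0xca r3=0x00 r4=0xa9  N=0 Z=0
after  2: r0=0x4d r1=0x1a r2=0xca r3=0xd0 r4=0xa9  N=1 Z=0
after  3: r0=0xda r1=0x1a r2=0xca r3=0xd0 r4=0xa9  N=1 Z=0
after  4: r0=0xda r1=0x1a r2=0xca r3=0x10 r4=0xa9  N=0 Z=0
after  5: r0=0xda r1=0x1a r2=0xca r3=0x10 r4=0x88  N=1 Z=0
-- IRQ taken; context saved, return-PC = 6 --
mismatch: r0: reported 0xdb vs actual 0xda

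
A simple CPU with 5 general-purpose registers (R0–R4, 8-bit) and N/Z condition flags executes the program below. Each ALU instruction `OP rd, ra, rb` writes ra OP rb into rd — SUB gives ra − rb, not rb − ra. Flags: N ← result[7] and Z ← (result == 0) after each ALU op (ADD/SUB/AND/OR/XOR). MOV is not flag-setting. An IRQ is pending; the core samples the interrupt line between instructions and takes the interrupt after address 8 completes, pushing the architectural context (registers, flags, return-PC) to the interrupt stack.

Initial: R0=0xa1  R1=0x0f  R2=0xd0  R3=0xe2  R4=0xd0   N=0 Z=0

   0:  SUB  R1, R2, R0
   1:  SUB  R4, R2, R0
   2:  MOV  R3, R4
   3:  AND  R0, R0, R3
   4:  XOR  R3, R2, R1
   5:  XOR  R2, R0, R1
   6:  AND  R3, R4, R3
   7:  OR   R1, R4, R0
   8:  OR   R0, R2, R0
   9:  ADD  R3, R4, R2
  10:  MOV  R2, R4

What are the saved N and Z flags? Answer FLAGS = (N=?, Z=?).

FLAGS = (N=0, Z=0)

after  0: R0=0xa1 R1=0x2f R2=0xd0 R3=0xe2 R4=0xd0  N=0 Z=0
after  1: R0=0xa1 R1=0x2f R2=0xd0 R3=0xe2 R4=0x2f  N=0 Z=0
after  2: R0=0xa1 R1=0x2f R2=0xd0 R3=0x2f R4=0x2f  N=0 Z=0
after  3: R0=0x21 R1=0x2f R2=0xd0 R3=0x2f R4=0x2f  N=0 Z=0
after  4: R0=0x21 R1=0x2f R2=0xd0 R3=0xff R4=0x2f  N=1 Z=0
after  5: R0=0x21 R1=0x2f R2=0x0e R3=0xff R4=0x2f  N=0 Z=0
after  6: R0=0x21 R1=0x2f R2=0x0e R3=0x2f R4=0x2f  N=0 Z=0
after  7: R0=0x21 R1=0x2f R2=0x0e R3=0x2f R4=0x2f  N=0 Z=0
after  8: R0=0x2f R1=0x2f R2=0x0e R3=0x2f R4=0x2f  N=0 Z=0
-- IRQ taken; context saved, return-PC = 9 --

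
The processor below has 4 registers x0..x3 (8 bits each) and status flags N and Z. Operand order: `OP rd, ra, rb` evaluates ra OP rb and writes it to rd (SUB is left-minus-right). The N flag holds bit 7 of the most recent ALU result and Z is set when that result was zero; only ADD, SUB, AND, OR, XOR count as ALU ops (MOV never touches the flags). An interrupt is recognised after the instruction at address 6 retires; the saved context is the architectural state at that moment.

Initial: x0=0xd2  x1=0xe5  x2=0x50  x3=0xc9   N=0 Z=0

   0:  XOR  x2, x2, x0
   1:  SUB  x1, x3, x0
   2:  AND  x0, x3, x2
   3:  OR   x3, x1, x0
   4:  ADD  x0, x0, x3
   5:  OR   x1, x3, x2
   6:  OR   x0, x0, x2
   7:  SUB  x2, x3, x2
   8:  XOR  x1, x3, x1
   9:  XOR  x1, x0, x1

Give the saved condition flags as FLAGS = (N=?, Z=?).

FLAGS = (N=1, Z=0)

after  0: x0=0xd2 x1=0xe5 x2=0x82 x3=0xc9  N=1 Z=0
after  1: x0=0xd2 x1=0xf7 x2=0x82 x3=0xc9  N=1 Z=0
after  2: x0=0x80 x1=0xf7 x2=0x82 x3=0xc9  N=1 Z=0
after  3: x0=0x80 x1=0xf7 x2=0x82 x3=0xf7  N=1 Z=0
after  4: x0=0x77 x1=0xf7 x2=0x82 x3=0xf7  N=0 Z=0
after  5: x0=0x77 x1=0xf7 x2=0x82 x3=0xf7  N=1 Z=0
after  6: x0=0xf7 x1=0xf7 x2=0x82 x3=0xf7  N=1 Z=0
-- IRQ taken; context saved, return-PC = 7 --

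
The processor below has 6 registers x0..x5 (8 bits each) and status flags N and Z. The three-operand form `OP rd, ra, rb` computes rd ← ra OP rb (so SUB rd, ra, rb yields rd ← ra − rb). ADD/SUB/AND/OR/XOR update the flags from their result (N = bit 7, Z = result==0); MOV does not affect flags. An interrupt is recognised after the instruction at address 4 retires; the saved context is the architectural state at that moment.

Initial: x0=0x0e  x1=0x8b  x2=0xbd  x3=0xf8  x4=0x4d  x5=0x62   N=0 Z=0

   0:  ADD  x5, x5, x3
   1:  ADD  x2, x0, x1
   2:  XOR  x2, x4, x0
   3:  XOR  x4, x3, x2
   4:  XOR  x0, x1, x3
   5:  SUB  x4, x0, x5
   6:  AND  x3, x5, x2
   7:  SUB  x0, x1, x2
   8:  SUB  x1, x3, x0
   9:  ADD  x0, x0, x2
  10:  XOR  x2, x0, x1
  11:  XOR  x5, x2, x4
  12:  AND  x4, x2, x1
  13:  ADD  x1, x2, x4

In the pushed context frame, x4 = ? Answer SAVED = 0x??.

after  0: x0=0x0e x1=0x8b x2=0xbd x3=0xf8 x4=0x4d x5=0x5a  N=0 Z=0
after  1: x0=0x0e x1=0x8b x2=0x99 x3=0xf8 x4=0x4d x5=0x5a  N=1 Z=0
after  2: x0=0x0e x1=0x8b x2=0x43 x3=0xf8 x4=0x4d x5=0x5a  N=0 Z=0
after  3: x0=0x0e x1=0x8b x2=0x43 x3=0xf8 x4=0xbb x5=0x5a  N=1 Z=0
after  4: x0=0x73 x1=0x8b x2=0x43 x3=0xf8 x4=0xbb x5=0x5a  N=0 Z=0
-- IRQ taken; context saved, return-PC = 5 --

SAVED = 0xbb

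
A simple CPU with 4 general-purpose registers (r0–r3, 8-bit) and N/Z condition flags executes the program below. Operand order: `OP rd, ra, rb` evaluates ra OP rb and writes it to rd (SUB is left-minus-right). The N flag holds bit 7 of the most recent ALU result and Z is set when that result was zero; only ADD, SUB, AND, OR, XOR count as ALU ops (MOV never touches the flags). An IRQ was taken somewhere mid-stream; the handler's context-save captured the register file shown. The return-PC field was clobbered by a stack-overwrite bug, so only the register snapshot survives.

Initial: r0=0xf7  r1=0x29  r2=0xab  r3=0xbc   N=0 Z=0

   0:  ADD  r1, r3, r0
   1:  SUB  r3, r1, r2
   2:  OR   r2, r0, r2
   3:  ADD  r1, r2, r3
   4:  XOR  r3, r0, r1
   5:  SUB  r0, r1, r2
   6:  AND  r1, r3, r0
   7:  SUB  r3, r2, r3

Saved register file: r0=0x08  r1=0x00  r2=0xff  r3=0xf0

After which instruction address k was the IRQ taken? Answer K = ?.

after  0: r0=0xf7 r1=0xb3 r2=0xab r3=0xbc  N=1 Z=0
after  1: r0=0xf7 r1=0xb3 r2=0xab r3=0x08  N=0 Z=0
after  2: r0=0xf7 r1=0xb3 r2=0xff r3=0x08  N=1 Z=0
after  3: r0=0xf7 r1=0x07 r2=0xff r3=0x08  N=0 Z=0
after  4: r0=0xf7 r1=0x07 r2=0xff r3=0xf0  N=1 Z=0
after  5: r0=0x08 r1=0x07 r2=0xff r3=0xf0  N=0 Z=0
after  6: r0=0x08 r1=0x00 r2=0xff r3=0xf0  N=0 Z=1
-- IRQ taken; context saved, return-PC = 7 --

K = 6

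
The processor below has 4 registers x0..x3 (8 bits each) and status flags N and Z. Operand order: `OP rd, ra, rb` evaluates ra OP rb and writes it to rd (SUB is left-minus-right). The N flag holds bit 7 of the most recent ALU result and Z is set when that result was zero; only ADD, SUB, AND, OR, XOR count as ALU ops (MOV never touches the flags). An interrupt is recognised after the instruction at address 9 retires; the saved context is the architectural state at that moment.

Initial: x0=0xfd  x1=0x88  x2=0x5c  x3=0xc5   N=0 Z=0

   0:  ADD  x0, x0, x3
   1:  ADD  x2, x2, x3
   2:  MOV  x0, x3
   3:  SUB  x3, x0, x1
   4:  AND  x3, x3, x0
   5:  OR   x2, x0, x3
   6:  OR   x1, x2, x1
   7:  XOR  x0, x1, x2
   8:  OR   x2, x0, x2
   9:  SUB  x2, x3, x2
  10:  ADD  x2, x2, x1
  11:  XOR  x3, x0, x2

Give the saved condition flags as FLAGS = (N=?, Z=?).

FLAGS = (N=0, Z=0)

after  0: x0=0xc2 x1=0x88 x2=0x5c x3=0xc5  N=1 Z=0
after  1: x0=0xc2 x1=0x88 x2=0x21 x3=0xc5  N=0 Z=0
after  2: x0=0xc5 x1=0x88 x2=0x21 x3=0xc5  N=0 Z=0
after  3: x0=0xc5 x1=0x88 x2=0x21 x3=0x3d  N=0 Z=0
after  4: x0=0xc5 x1=0x88 x2=0x21 x3=0x05  N=0 Z=0
after  5: x0=0xc5 x1=0x88 x2=0xc5 x3=0x05  N=1 Z=0
after  6: x0=0xc5 x1=0xcd x2=0xc5 x3=0x05  N=1 Z=0
after  7: x0=0x08 x1=0xcd x2=0xc5 x3=0x05  N=0 Z=0
after  8: x0=0x08 x1=0xcd x2=0xcd x3=0x05  N=1 Z=0
after  9: x0=0x08 x1=0xcd x2=0x38 x3=0x05  N=0 Z=0
-- IRQ taken; context saved, return-PC = 10 --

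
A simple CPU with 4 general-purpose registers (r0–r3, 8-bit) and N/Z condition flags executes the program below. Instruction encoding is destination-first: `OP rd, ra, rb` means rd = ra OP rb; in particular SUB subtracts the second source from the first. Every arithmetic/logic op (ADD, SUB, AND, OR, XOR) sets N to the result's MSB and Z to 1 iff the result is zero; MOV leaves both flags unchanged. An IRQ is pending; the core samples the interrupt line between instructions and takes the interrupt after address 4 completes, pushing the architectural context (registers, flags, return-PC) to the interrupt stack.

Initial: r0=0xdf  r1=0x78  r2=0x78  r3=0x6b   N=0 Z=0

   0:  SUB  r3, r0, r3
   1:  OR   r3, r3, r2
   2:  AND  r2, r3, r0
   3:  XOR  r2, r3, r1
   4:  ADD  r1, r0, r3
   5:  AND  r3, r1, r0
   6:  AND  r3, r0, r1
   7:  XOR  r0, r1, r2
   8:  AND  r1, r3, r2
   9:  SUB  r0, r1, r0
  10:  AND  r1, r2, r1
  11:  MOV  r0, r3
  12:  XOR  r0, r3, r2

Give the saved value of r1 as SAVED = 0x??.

after  0: r0=0xdf r1=0x78 r2=0x78 r3=0x74  N=0 Z=0
after  1: r0=0xdf r1=0x78 r2=0x78 r3=0x7c  N=0 Z=0
after  2: r0=0xdf r1=0x78 r2=0x5c r3=0x7c  N=0 Z=0
after  3: r0=0xdf r1=0x78 r2=0x04 r3=0x7c  N=0 Z=0
after  4: r0=0xdf r1=0x5b r2=0x04 r3=0x7c  N=0 Z=0
-- IRQ taken; context saved, return-PC = 5 --

SAVED = 0x5b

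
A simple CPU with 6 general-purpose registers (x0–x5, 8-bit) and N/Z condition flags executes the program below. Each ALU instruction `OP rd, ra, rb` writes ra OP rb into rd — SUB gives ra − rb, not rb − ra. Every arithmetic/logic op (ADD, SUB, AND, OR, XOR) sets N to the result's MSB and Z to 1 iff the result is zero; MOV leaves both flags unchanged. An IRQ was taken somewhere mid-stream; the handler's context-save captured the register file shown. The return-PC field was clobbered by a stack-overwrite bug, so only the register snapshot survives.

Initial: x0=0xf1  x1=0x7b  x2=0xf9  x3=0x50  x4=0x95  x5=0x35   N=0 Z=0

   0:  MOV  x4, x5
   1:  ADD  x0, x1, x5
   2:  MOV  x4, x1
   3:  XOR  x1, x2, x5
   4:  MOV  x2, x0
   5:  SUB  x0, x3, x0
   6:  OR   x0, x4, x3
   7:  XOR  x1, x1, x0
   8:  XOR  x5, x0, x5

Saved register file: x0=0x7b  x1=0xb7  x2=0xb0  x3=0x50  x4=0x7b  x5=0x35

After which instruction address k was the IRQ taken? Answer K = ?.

K = 7

after  0: x0=0xf1 x1=0x7b x2=0xf9 x3=0x50 x4=0x35 x5=0x35  N=0 Z=0
after  1: x0=0xb0 x1=0x7b x2=0xf9 x3=0x50 x4=0x35 x5=0x35  N=1 Z=0
after  2: x0=0xb0 x1=0x7b x2=0xf9 x3=0x50 x4=0x7b x5=0x35  N=1 Z=0
after  3: x0=0xb0 x1=0xcc x2=0xf9 x3=0x50 x4=0x7b x5=0x35  N=1 Z=0
after  4: x0=0xb0 x1=0xcc x2=0xb0 x3=0x50 x4=0x7b x5=0x35  N=1 Z=0
after  5: x0=0xa0 x1=0xcc x2=0xb0 x3=0x50 x4=0x7b x5=0x35  N=1 Z=0
after  6: x0=0x7b x1=0xcc x2=0xb0 x3=0x50 x4=0x7b x5=0x35  N=0 Z=0
after  7: x0=0x7b x1=0xb7 x2=0xb0 x3=0x50 x4=0x7b x5=0x35  N=1 Z=0
-- IRQ taken; context saved, return-PC = 8 --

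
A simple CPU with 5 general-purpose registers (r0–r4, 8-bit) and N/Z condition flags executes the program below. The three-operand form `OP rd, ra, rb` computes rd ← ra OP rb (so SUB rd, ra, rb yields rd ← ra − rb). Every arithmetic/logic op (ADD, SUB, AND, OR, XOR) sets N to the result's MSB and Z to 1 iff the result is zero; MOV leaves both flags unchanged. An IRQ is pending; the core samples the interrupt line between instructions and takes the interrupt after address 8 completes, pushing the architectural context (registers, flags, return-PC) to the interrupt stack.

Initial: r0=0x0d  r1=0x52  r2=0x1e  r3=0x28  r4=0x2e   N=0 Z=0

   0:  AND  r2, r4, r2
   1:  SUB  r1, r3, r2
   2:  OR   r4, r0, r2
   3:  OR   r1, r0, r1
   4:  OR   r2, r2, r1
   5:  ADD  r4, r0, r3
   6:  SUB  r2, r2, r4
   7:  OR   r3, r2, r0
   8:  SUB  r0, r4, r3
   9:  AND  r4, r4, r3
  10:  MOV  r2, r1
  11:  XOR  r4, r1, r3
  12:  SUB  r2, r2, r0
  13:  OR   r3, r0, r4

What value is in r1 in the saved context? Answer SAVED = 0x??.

after  0: r0=0x0d r1=0x52 r2=0x0e r3=0x28 r4=0x2e  N=0 Z=0
after  1: r0=0x0d r1=0x1a r2=0x0e r3=0x28 r4=0x2e  N=0 Z=0
after  2: r0=0x0d r1=0x1a r2=0x0e r3=0x28 r4=0x0f  N=0 Z=0
after  3: r0=0x0d r1=0x1f r2=0x0e r3=0x28 r4=0x0f  N=0 Z=0
after  4: r0=0x0d r1=0x1f r2=0x1f r3=0x28 r4=0x0f  N=0 Z=0
after  5: r0=0x0d r1=0x1f r2=0x1f r3=0x28 r4=0x35  N=0 Z=0
after  6: r0=0x0d r1=0x1f r2=0xea r3=0x28 r4=0x35  N=1 Z=0
after  7: r0=0x0d r1=0x1f r2=0xea r3=0xef r4=0x35  N=1 Z=0
after  8: r0=0x46 r1=0x1f r2=0xea r3=0xef r4=0x35  N=0 Z=0
-- IRQ taken; context saved, return-PC = 9 --

SAVED = 0x1f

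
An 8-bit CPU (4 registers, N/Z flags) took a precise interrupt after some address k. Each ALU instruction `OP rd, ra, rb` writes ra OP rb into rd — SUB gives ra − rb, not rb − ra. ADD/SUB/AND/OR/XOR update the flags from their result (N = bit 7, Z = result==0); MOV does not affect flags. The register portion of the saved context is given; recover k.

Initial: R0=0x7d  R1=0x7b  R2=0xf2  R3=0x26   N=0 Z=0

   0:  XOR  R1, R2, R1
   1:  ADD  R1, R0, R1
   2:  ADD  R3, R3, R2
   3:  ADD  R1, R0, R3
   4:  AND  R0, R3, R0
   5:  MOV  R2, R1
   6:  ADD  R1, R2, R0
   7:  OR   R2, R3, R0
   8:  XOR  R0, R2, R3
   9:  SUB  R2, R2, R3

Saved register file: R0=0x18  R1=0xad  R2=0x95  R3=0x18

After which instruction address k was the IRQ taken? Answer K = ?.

K = 6

after  0: R0=0x7d R1=0x89 R2=0xf2 R3=0x26  N=1 Z=0
after  1: R0=0x7d R1=0x06 R2=0xf2 R3=0x26  N=0 Z=0
after  2: R0=0x7d R1=0x06 R2=0xf2 R3=0x18  N=0 Z=0
after  3: R0=0x7d R1=0x95 R2=0xf2 R3=0x18  N=1 Z=0
after  4: R0=0x18 R1=0x95 R2=0xf2 R3=0x18  N=0 Z=0
after  5: R0=0x18 R1=0x95 R2=0x95 R3=0x18  N=0 Z=0
after  6: R0=0x18 R1=0xad R2=0x95 R3=0x18  N=1 Z=0
-- IRQ taken; context saved, return-PC = 7 --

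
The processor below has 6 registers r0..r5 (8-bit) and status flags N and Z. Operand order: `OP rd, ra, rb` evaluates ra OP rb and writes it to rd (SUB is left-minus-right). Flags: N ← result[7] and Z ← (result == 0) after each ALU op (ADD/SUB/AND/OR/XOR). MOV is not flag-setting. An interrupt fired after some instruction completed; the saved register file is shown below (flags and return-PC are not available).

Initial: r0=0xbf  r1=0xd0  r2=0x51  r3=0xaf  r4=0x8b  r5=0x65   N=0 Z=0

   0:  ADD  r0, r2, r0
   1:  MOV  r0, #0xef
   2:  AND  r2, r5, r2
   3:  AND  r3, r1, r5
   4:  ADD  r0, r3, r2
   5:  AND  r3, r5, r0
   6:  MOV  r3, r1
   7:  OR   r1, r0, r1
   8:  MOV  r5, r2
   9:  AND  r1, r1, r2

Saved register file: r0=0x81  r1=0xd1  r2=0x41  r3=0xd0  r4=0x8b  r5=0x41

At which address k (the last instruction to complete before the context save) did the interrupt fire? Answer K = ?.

after  0: r0=0x10 r1=0xd0 r2=0x51 r3=0xaf r4=0x8b r5=0x65  N=0 Z=0
after  1: r0=0xef r1=0xd0 r2=0x51 r3=0xaf r4=0x8b r5=0x65  N=0 Z=0
after  2: r0=0xef r1=0xd0 r2=0x41 r3=0xaf r4=0x8b r5=0x65  N=0 Z=0
after  3: r0=0xef r1=0xd0 r2=0x41 r3=0x40 r4=0x8b r5=0x65  N=0 Z=0
after  4: r0=0x81 r1=0xd0 r2=0x41 r3=0x40 r4=0x8b r5=0x65  N=1 Z=0
after  5: r0=0x81 r1=0xd0 r2=0x41 r3=0x01 r4=0x8b r5=0x65  N=0 Z=0
after  6: r0=0x81 r1=0xd0 r2=0x41 r3=0xd0 r4=0x8b r5=0x65  N=0 Z=0
after  7: r0=0x81 r1=0xd1 r2=0x41 r3=0xd0 r4=0x8b r5=0x65  N=1 Z=0
after  8: r0=0x81 r1=0xd1 r2=0x41 r3=0xd0 r4=0x8b r5=0x41  N=1 Z=0
-- IRQ taken; context saved, return-PC = 9 --

K = 8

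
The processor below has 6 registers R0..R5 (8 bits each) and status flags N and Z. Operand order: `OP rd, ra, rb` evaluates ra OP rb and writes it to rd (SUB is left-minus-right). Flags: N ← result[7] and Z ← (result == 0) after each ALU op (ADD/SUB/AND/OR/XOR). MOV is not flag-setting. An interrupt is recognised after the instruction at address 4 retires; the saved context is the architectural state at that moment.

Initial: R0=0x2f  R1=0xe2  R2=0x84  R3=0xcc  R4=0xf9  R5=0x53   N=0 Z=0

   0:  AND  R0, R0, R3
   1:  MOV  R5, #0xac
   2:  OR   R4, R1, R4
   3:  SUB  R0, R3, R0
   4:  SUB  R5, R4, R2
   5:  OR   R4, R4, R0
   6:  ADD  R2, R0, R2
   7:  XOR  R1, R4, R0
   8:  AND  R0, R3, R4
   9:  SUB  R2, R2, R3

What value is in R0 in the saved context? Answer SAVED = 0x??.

SAVED = 0xc0

after  0: R0=0x0c R1=0xe2 R2=0x84 R3=0xcc R4=0xf9 R5=0x53  N=0 Z=0
after  1: R0=0x0c R1=0xe2 R2=0x84 R3=0xcc R4=0xf9 R5=0xac  N=0 Z=0
after  2: R0=0x0c R1=0xe2 R2=0x84 R3=0xcc R4=0xfb R5=0xac  N=1 Z=0
after  3: R0=0xc0 R1=0xe2 R2=0x84 R3=0xcc R4=0xfb R5=0xac  N=1 Z=0
after  4: R0=0xc0 R1=0xe2 R2=0x84 R3=0xcc R4=0xfb R5=0x77  N=0 Z=0
-- IRQ taken; context saved, return-PC = 5 --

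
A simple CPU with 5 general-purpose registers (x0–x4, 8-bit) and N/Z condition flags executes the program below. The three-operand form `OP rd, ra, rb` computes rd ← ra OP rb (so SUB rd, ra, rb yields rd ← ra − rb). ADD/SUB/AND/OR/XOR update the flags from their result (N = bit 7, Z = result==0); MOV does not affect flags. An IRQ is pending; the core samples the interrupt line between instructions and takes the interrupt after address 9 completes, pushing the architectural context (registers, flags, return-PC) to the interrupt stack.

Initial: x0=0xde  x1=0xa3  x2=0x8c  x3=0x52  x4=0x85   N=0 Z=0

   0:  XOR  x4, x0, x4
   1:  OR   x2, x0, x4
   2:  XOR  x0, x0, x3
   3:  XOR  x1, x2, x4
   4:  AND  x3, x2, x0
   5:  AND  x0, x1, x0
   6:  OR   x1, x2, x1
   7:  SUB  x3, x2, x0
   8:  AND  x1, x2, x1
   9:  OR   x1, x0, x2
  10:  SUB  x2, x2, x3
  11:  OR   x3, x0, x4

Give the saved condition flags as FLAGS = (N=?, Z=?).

FLAGS = (N=1, Z=0)

after  0: x0=0xde x1=0xa3 x2=0x8c x3=0x52 x4=0x5b  N=0 Z=0
after  1: x0=0xde x1=0xa3 x2=0xdf x3=0x52 x4=0x5b  N=1 Z=0
after  2: x0=0x8c x1=0xa3 x2=0xdf x3=0x52 x4=0x5b  N=1 Z=0
after  3: x0=0x8c x1=0x84 x2=0xdf x3=0x52 x4=0x5b  N=1 Z=0
after  4: x0=0x8c x1=0x84 x2=0xdf x3=0x8c x4=0x5b  N=1 Z=0
after  5: x0=0x84 x1=0x84 x2=0xdf x3=0x8c x4=0x5b  N=1 Z=0
after  6: x0=0x84 x1=0xdf x2=0xdf x3=0x8c x4=0x5b  N=1 Z=0
after  7: x0=0x84 x1=0xdf x2=0xdf x3=0x5b x4=0x5b  N=0 Z=0
after  8: x0=0x84 x1=0xdf x2=0xdf x3=0x5b x4=0x5b  N=1 Z=0
after  9: x0=0x84 x1=0xdf x2=0xdf x3=0x5b x4=0x5b  N=1 Z=0
-- IRQ taken; context saved, return-PC = 10 --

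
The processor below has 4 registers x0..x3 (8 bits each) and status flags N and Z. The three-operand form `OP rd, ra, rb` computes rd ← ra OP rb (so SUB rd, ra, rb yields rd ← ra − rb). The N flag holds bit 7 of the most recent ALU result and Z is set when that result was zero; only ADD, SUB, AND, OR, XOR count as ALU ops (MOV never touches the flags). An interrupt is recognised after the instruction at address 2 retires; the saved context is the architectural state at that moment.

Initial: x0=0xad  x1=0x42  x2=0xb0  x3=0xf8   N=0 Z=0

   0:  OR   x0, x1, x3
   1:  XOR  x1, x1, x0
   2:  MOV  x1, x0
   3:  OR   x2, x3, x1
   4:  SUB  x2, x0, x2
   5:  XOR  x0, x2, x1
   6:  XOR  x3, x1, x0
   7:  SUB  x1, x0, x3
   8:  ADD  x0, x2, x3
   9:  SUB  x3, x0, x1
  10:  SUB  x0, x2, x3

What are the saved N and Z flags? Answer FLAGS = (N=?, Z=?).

after  0: x0=0xfa x1=0x42 x2=0xb0 x3=0xf8  N=1 Z=0
after  1: x0=0xfa x1=0xb8 x2=0xb0 x3=0xf8  N=1 Z=0
after  2: x0=0xfa x1=0xfa x2=0xb0 x3=0xf8  N=1 Z=0
-- IRQ taken; context saved, return-PC = 3 --

FLAGS = (N=1, Z=0)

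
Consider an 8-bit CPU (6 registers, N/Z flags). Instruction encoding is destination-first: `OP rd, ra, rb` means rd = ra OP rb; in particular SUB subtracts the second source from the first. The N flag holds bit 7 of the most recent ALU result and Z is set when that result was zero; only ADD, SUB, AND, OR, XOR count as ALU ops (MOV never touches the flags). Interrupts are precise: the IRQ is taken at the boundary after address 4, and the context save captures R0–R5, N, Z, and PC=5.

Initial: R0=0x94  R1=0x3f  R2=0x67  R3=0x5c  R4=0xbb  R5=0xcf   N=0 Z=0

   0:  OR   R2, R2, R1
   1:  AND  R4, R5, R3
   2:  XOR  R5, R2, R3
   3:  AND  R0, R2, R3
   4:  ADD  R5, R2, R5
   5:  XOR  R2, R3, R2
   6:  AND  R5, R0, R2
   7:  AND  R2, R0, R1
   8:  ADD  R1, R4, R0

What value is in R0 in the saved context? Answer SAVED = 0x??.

SAVED = 0x5c

after  0: R0=0x94 R1=0x3f R2=0x7f R3=0x5c R4=0xbb R5=0xcf  N=0 Z=0
after  1: R0=0x94 R1=0x3f R2=0x7f R3=0x5c R4=0x4c R5=0xcf  N=0 Z=0
after  2: R0=0x94 R1=0x3f R2=0x7f R3=0x5c R4=0x4c R5=0x23  N=0 Z=0
after  3: R0=0x5c R1=0x3f R2=0x7f R3=0x5c R4=0x4c R5=0x23  N=0 Z=0
after  4: R0=0x5c R1=0x3f R2=0x7f R3=0x5c R4=0x4c R5=0xa2  N=1 Z=0
-- IRQ taken; context saved, return-PC = 5 --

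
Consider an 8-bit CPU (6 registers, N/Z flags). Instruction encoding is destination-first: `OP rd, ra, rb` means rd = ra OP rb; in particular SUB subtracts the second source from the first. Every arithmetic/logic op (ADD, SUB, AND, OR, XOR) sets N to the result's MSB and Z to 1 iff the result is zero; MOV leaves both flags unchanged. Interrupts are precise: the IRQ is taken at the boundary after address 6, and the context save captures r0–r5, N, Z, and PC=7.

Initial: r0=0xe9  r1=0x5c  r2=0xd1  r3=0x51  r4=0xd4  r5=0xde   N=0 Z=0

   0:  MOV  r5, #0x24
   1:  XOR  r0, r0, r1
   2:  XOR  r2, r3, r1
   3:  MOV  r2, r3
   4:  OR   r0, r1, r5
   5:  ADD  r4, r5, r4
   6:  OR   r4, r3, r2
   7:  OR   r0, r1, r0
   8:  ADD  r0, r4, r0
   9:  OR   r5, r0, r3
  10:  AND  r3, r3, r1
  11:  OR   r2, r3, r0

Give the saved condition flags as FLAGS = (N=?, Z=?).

after  0: r0=0xe9 r1=0x5c r2=0xd1 r3=0x51 r4=0xd4 r5=0x24  N=0 Z=0
after  1: r0=0xb5 r1=0x5c r2=0xd1 r3=0x51 r4=0xd4 r5=0x24  N=1 Z=0
after  2: r0=0xb5 r1=0x5c r2=0x0d r3=0x51 r4=0xd4 r5=0x24  N=0 Z=0
after  3: r0=0xb5 r1=0x5c r2=0x51 r3=0x51 r4=0xd4 r5=0x24  N=0 Z=0
after  4: r0=0x7c r1=0x5c r2=0x51 r3=0x51 r4=0xd4 r5=0x24  N=0 Z=0
after  5: r0=0x7c r1=0x5c r2=0x51 r3=0x51 r4=0xf8 r5=0x24  N=1 Z=0
after  6: r0=0x7c r1=0x5c r2=0x51 r3=0x51 r4=0x51 r5=0x24  N=0 Z=0
-- IRQ taken; context saved, return-PC = 7 --

FLAGS = (N=0, Z=0)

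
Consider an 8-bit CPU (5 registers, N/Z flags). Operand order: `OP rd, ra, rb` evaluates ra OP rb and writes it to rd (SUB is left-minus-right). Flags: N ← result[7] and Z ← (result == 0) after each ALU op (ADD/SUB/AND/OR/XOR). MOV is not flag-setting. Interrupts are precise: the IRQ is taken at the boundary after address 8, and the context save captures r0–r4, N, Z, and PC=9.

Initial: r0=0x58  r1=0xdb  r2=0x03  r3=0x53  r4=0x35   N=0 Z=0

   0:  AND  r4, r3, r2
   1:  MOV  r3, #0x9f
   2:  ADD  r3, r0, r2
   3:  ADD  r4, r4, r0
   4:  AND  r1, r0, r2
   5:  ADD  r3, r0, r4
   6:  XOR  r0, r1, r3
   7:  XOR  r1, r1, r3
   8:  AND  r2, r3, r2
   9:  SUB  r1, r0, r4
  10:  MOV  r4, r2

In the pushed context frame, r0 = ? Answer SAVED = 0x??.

after  0: r0=0x58 r1=0xdb r2=0x03 r3=0x53 r4=0x03  N=0 Z=0
after  1: r0=0x58 r1=0xdb r2=0x03 r3=0x9f r4=0x03  N=0 Z=0
after  2: r0=0x58 r1=0xdb r2=0x03 r3=0x5b r4=0x03  N=0 Z=0
after  3: r0=0x58 r1=0xdb r2=0x03 r3=0x5b r4=0x5b  N=0 Z=0
after  4: r0=0x58 r1=0x00 r2=0x03 r3=0x5b r4=0x5b  N=0 Z=1
after  5: r0=0x58 r1=0x00 r2=0x03 r3=0xb3 r4=0x5b  N=1 Z=0
after  6: r0=0xb3 r1=0x00 r2=0x03 r3=0xb3 r4=0x5b  N=1 Z=0
after  7: r0=0xb3 r1=0xb3 r2=0x03 r3=0xb3 r4=0x5b  N=1 Z=0
after  8: r0=0xb3 r1=0xb3 r2=0x03 r3=0xb3 r4=0x5b  N=0 Z=0
-- IRQ taken; context saved, return-PC = 9 --

SAVED = 0xb3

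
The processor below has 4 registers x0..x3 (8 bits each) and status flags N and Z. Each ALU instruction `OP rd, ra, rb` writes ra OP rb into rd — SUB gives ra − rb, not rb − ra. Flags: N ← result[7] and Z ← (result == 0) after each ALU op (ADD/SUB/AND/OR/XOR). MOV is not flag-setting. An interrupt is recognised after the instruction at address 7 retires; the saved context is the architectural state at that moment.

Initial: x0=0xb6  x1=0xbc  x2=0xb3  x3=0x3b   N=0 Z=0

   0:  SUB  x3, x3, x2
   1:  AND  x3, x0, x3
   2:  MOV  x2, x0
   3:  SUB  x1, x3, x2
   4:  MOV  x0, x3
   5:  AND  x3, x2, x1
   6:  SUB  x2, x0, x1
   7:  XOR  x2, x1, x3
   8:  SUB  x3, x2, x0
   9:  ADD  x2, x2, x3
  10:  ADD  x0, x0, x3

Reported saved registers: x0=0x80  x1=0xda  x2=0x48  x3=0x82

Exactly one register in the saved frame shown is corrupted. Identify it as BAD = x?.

BAD = x1

after  0: x0=0xb6 x1=0xbc x2=0xb3 x3=0x88  N=1 Z=0
after  1: x0=0xb6 x1=0xbc x2=0xb3 x3=0x80  N=1 Z=0
after  2: x0=0xb6 x1=0xbc x2=0xb6 x3=0x80  N=1 Z=0
after  3: x0=0xb6 x1=0xca x2=0xb6 x3=0x80  N=1 Z=0
after  4: x0=0x80 x1=0xca x2=0xb6 x3=0x80  N=1 Z=0
after  5: x0=0x80 x1=0xca x2=0xb6 x3=0x82  N=1 Z=0
after  6: x0=0x80 x1=0xca x2=0xb6 x3=0x82  N=1 Z=0
after  7: x0=0x80 x1=0xca x2=0x48 x3=0x82  N=0 Z=0
-- IRQ taken; context saved, return-PC = 8 --
mismatch: x1: reported 0xda vs actual 0xca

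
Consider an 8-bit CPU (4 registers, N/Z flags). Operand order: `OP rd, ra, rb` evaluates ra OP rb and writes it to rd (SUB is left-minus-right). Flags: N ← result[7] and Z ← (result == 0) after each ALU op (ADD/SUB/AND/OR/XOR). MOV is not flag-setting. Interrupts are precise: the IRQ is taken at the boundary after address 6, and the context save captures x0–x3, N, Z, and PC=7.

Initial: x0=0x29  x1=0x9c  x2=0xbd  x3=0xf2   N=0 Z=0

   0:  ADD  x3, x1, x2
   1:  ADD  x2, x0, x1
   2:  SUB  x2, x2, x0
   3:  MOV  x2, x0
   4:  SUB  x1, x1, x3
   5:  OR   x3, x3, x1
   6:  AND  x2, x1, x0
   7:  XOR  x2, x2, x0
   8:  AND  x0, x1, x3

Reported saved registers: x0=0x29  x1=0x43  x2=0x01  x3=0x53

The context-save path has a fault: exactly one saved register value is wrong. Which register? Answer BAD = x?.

BAD = x3

after  0: x0=0x29 x1=0x9c x2=0xbd x3=0x59  N=0 Z=0
after  1: x0=0x29 x1=0x9c x2=0xc5 x3=0x59  N=1 Z=0
after  2: x0=0x29 x1=0x9c x2=0x9c x3=0x59  N=1 Z=0
after  3: x0=0x29 x1=0x9c x2=0x29 x3=0x59  N=1 Z=0
after  4: x0=0x29 x1=0x43 x2=0x29 x3=0x59  N=0 Z=0
after  5: x0=0x29 x1=0x43 x2=0x29 x3=0x5b  N=0 Z=0
after  6: x0=0x29 x1=0x43 x2=0x01 x3=0x5b  N=0 Z=0
-- IRQ taken; context saved, return-PC = 7 --
mismatch: x3: reported 0x53 vs actual 0x5b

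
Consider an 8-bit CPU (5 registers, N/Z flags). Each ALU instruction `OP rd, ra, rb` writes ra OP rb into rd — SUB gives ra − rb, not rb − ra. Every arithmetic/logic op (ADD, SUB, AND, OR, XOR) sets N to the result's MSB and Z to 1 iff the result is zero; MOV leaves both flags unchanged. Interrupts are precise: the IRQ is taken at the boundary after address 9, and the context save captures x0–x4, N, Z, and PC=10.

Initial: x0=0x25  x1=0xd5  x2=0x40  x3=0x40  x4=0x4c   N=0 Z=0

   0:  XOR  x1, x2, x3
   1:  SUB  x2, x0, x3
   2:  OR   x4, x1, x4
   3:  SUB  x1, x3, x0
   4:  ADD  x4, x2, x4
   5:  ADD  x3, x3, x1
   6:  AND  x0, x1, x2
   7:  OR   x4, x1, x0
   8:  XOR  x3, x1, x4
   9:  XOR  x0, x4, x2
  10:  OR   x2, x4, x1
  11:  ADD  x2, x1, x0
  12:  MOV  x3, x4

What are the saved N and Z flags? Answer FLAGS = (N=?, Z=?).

FLAGS = (N=1, Z=0)

after  0: x0=0x25 x1=0x00 x2=0x40 x3=0x40 x4=0x4c  N=0 Z=1
after  1: x0=0x25 x1=0x00 x2=0xe5 x3=0x40 x4=0x4c  N=1 Z=0
after  2: x0=0x25 x1=0x00 x2=0xe5 x3=0x40 x4=0x4c  N=0 Z=0
after  3: x0=0x25 x1=0x1b x2=0xe5 x3=0x40 x4=0x4c  N=0 Z=0
after  4: x0=0x25 x1=0x1b x2=0xe5 x3=0x40 x4=0x31  N=0 Z=0
after  5: x0=0x25 x1=0x1b x2=0xe5 x3=0x5b x4=0x31  N=0 Z=0
after  6: x0=0x01 x1=0x1b x2=0xe5 x3=0x5b x4=0x31  N=0 Z=0
after  7: x0=0x01 x1=0x1b x2=0xe5 x3=0x5b x4=0x1b  N=0 Z=0
after  8: x0=0x01 x1=0x1b x2=0xe5 x3=0x00 x4=0x1b  N=0 Z=1
after  9: x0=0xfe x1=0x1b x2=0xe5 x3=0x00 x4=0x1b  N=1 Z=0
-- IRQ taken; context saved, return-PC = 10 --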